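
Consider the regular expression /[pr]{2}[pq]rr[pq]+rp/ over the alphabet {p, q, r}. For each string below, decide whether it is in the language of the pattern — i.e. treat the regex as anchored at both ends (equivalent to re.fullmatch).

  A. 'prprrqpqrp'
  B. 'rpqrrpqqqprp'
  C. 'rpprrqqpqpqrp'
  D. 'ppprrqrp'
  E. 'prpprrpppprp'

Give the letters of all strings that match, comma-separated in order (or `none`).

A, B, C, D

A → match
B → match
C → match
D → match
E → no match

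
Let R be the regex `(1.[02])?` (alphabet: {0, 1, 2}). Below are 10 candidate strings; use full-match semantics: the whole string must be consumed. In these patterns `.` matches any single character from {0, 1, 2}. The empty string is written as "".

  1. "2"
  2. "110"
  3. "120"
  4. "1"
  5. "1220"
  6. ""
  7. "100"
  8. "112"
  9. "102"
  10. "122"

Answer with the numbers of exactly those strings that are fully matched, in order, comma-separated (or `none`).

1 → no match
2 → match
3 → match
4 → no match
5 → no match
6 → match
7 → match
8 → match
9 → match
10 → match

2, 3, 6, 7, 8, 9, 10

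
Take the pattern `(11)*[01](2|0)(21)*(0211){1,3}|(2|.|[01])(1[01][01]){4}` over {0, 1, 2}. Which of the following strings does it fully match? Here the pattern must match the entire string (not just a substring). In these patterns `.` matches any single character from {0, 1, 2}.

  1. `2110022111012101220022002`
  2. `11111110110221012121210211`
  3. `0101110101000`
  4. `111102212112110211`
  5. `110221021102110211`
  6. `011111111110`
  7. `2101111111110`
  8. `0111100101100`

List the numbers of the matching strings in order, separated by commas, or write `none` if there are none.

5, 7, 8

1 → no match
2 → no match
3 → no match
4 → no match
5 → match
6 → no match
7 → match
8 → match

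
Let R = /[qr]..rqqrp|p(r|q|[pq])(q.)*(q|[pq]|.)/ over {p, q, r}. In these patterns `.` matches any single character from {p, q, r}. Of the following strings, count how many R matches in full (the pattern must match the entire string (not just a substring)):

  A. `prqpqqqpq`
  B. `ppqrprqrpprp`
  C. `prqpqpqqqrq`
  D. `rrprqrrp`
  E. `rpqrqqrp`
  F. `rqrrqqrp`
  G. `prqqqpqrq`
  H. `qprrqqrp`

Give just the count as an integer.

A → match
B → no match
C → match
D → no match
E → match
F → match
G → match
H → match
Total matched: 6

6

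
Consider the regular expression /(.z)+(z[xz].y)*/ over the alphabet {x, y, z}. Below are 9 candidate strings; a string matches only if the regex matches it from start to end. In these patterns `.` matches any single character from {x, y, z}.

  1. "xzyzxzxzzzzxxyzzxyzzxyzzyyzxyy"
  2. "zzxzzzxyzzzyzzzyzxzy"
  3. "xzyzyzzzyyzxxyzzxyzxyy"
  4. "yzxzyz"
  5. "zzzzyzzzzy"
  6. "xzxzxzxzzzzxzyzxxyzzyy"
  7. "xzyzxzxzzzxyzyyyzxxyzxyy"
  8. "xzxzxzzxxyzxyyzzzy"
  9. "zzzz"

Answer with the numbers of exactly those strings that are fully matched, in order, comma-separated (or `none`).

1 → match
2 → match
3 → match
4 → match
5 → match
6 → match
7 → no match
8 → match
9 → match

1, 2, 3, 4, 5, 6, 8, 9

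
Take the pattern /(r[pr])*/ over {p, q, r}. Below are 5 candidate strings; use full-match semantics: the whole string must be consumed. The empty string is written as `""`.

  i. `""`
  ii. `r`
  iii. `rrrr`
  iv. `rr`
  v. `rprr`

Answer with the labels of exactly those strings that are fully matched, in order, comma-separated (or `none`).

i → match
ii → no match
iii → match
iv → match
v → match

i, iii, iv, v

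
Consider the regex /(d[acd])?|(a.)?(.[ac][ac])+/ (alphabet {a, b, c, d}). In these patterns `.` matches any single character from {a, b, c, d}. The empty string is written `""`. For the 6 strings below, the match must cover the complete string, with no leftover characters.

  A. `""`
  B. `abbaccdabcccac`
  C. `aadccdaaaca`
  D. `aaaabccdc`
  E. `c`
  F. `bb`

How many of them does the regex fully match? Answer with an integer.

A → match
B → no match
C → match
D → no match
E → no match
F → no match
Total matched: 2

2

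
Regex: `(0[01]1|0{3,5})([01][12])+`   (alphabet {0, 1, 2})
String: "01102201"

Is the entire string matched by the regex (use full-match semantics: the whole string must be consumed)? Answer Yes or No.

No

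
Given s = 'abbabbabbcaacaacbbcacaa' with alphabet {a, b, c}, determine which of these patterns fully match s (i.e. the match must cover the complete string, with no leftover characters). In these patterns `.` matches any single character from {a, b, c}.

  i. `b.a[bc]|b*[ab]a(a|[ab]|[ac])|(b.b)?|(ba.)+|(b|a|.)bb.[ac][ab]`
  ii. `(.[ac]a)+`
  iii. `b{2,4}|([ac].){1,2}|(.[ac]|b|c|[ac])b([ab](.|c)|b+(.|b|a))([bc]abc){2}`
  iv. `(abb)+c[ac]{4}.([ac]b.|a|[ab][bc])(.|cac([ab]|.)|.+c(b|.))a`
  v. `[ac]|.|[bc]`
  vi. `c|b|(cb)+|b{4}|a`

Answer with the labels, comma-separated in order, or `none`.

i → no match
ii → no match
iii → no match
iv → match
v → no match
vi → no match

iv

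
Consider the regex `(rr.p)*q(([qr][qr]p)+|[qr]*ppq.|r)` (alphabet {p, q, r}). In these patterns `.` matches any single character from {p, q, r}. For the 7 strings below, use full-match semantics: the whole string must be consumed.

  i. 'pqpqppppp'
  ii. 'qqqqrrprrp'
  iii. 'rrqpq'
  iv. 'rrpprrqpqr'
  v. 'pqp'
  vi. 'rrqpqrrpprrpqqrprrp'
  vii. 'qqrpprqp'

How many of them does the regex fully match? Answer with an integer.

1

i → no match
ii → no match
iii → no match
iv → match
v → no match
vi → no match
vii → no match
Total matched: 1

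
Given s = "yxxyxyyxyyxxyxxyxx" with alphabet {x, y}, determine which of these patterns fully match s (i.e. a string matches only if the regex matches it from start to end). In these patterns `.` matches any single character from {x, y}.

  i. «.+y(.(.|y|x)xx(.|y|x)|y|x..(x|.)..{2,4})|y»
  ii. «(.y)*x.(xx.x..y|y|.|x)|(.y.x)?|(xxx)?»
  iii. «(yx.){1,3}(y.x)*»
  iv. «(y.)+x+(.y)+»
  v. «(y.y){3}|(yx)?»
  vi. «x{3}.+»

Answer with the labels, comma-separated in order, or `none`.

i, iii

i → match
ii → no match
iii → match
iv → no match — must end with "y"
v → no match
vi → no match — must start with "x"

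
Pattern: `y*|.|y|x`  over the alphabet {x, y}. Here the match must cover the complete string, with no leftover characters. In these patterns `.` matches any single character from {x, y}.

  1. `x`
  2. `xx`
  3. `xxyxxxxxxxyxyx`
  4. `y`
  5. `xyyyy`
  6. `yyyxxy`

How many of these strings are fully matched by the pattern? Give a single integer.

2

1 → match
2 → no match
3 → no match
4 → match
5 → no match
6 → no match
Total matched: 2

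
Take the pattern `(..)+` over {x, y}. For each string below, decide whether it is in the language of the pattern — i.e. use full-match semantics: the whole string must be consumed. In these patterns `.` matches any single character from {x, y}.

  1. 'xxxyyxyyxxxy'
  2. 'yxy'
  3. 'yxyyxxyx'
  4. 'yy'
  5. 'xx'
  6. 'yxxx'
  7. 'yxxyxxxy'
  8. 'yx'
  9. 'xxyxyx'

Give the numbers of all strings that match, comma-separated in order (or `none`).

1 → match
2 → no match
3 → match
4 → match
5 → match
6 → match
7 → match
8 → match
9 → match

1, 3, 4, 5, 6, 7, 8, 9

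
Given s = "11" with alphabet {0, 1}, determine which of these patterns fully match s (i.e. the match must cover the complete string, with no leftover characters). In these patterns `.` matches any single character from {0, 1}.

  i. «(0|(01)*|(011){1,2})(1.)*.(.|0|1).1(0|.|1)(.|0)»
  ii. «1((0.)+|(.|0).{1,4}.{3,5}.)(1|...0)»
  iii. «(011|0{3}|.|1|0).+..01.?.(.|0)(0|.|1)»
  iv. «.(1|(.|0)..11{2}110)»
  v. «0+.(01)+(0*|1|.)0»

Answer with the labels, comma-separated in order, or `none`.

iv

i → no match
ii → no match
iii → no match
iv → match
v → no match — must start with "0"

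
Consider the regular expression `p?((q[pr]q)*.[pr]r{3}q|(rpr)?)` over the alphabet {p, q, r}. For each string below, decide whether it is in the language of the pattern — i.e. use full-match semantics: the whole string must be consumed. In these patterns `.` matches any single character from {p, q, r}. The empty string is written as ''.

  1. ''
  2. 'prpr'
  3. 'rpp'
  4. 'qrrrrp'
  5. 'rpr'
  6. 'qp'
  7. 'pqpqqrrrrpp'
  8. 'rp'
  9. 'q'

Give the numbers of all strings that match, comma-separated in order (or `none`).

1 → match
2 → match
3 → no match
4 → no match
5 → match
6 → no match
7 → no match
8 → no match
9 → no match

1, 2, 5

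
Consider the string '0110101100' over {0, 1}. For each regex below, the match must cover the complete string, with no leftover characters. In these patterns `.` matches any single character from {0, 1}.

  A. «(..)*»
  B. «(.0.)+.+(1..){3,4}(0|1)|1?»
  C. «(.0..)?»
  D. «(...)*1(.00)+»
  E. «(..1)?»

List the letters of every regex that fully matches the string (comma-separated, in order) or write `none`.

A, D

A → match
B → no match
C → no match
D → match
E → no match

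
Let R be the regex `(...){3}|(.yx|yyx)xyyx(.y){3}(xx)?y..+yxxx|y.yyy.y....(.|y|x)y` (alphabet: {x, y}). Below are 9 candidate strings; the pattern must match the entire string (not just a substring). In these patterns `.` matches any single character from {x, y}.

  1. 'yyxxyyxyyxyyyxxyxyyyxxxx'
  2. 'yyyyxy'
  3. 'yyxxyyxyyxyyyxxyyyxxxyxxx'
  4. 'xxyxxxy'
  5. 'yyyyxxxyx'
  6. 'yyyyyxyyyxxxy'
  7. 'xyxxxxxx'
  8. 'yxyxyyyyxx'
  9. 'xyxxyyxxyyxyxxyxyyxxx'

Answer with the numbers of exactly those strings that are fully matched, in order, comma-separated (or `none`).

3, 5, 6

1 → no match
2 → no match
3 → match
4 → no match
5 → match
6 → match
7 → no match
8 → no match
9 → no match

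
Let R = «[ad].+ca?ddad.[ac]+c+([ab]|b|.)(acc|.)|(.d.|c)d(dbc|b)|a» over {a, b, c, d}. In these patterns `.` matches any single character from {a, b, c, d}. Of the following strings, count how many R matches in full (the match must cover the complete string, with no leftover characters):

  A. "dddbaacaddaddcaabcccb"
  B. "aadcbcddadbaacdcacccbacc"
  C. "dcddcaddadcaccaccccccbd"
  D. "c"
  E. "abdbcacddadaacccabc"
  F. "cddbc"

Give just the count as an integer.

2

A → no match
B → no match
C → match
D → no match
E → no match
F → match
Total matched: 2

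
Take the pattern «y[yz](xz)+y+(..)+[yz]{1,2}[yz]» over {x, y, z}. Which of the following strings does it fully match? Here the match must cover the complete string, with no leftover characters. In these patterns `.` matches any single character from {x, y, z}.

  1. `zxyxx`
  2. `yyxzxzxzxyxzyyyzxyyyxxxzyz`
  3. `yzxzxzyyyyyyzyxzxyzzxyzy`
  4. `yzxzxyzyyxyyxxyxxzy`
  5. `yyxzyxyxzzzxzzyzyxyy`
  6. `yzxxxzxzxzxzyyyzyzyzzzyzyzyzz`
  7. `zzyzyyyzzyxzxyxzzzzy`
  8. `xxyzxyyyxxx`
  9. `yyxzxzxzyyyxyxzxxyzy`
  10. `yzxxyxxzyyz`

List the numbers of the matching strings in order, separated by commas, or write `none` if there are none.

1. `zxyxx` → no match — must start with `y`
2 → no match
3 → match
4 → no match
5 → no match
6 → no match
7 → no match — must start with `y`
8. `xxyzxyyyxxx` → no match — must start with `y`
9 → match
10. `yzxxyxxzyyz` → no match

3, 9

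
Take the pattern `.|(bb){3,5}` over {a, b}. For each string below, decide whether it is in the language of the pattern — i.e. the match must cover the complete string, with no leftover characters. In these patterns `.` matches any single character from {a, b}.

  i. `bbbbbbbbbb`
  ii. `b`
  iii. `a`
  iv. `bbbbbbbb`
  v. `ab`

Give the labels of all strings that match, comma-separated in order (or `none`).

i → match
ii → match
iii → match
iv → match
v → no match

i, ii, iii, iv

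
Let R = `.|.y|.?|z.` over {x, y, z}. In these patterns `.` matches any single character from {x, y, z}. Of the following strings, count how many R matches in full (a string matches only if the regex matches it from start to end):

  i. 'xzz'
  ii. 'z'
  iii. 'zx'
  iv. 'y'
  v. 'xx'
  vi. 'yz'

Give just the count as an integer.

i → no match
ii → match
iii → match
iv → match
v → no match
vi → no match
Total matched: 3

3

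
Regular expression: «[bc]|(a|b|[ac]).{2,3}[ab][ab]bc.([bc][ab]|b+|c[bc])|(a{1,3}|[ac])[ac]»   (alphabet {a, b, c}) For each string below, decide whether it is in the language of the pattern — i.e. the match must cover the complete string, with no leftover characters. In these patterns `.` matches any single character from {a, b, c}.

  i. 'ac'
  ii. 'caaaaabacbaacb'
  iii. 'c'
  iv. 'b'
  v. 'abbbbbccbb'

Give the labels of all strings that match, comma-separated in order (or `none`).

i, iii, iv, v

i → match
ii → no match
iii → match
iv → match
v → match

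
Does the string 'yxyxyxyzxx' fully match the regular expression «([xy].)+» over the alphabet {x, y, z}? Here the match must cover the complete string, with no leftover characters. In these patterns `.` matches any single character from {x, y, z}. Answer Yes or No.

Yes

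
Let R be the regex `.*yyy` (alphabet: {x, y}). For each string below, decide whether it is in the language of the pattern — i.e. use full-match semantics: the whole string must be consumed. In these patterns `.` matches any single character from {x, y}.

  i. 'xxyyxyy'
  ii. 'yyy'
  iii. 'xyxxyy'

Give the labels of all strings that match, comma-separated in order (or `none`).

i. 'xxyyxyy' → no match — must end with 'yyy'
ii. 'yyy' → match
iii. 'xyxxyy' → no match — must end with 'yyy'

ii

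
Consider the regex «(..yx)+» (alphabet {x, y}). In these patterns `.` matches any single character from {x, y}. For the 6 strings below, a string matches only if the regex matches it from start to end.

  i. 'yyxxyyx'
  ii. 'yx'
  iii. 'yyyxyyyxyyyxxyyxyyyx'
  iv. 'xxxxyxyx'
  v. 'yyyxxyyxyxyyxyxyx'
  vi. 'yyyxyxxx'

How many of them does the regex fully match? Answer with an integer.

1

i → no match
ii → no match
iii → match
iv → no match
v → no match
vi → no match — must end with 'yx'
Total matched: 1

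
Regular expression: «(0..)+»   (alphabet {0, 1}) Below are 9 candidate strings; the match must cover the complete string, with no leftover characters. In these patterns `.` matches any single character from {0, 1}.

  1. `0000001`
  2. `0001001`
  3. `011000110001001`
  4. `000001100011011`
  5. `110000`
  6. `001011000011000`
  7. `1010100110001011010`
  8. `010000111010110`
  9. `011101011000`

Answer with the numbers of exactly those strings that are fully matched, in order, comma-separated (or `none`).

1 → no match
2 → no match
3 → no match
4 → no match
5 → no match — must start with `0`
6 → match
7 → no match — must start with `0`
8 → no match
9 → no match

6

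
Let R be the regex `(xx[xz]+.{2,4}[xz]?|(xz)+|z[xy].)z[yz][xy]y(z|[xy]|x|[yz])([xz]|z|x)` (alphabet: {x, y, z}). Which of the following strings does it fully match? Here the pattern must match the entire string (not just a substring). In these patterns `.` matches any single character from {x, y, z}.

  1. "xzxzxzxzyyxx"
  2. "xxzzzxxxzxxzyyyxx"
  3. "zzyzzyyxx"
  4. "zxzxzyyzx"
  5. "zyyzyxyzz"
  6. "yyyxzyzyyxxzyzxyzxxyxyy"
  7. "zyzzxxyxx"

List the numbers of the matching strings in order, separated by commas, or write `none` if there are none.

2, 5

1. "xzxzxzxzyyxx" → no match
2 → match
3. "zzyzzyyxx" → no match
4. "zxzxzyyzx" → no match
5. "zyyzyxyzz" → match
6 → no match
7. "zyzzxxyxx" → no match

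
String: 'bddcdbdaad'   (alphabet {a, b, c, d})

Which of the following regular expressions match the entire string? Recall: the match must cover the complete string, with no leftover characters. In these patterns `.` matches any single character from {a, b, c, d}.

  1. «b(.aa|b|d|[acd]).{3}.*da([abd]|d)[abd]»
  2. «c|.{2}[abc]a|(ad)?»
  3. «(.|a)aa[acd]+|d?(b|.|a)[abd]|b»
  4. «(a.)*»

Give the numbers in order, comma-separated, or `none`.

1 → match
2 → no match
3 → no match
4 → no match

1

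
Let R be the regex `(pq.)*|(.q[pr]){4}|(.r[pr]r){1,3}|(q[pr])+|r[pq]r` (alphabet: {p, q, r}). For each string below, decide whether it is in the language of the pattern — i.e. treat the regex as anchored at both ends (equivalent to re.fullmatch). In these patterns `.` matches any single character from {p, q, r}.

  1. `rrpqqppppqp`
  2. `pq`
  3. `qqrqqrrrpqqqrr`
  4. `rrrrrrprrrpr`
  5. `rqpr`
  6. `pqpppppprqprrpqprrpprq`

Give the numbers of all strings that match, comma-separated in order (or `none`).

1 → no match
2 → no match
3 → no match
4 → match
5 → no match
6 → no match

4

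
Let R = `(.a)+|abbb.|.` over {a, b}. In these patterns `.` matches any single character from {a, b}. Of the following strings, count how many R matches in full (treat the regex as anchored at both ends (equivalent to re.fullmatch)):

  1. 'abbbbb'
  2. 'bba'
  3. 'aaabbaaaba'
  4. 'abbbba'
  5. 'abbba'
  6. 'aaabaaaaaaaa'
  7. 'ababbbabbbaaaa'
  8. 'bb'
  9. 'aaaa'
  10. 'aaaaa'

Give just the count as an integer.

1. 'abbbbb' → no match
2. 'bba' → no match
3. 'aaabbaaaba' → no match
4. 'abbbba' → no match
5. 'abbba' → match
6. 'aaabaaaaaaaa' → no match
7 → no match
8. 'bb' → no match
9. 'aaaa' → match
10. 'aaaaa' → no match
Total matched: 2

2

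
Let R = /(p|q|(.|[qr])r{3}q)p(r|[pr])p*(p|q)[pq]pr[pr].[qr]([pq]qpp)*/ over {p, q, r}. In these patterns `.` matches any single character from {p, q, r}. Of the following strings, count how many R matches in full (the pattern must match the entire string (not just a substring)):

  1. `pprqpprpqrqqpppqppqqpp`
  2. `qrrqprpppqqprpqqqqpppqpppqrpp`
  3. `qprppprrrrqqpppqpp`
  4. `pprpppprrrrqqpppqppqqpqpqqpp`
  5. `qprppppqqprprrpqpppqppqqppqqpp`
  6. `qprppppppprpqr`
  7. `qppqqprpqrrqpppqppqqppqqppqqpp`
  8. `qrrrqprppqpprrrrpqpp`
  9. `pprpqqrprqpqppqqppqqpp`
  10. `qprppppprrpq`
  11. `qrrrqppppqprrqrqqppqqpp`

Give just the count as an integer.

1 → match
2 → no match
3 → match
4 → no match
5 → match
6 → match
7 → no match
8 → match
9 → no match
10 → match
11 → match
Total matched: 7

7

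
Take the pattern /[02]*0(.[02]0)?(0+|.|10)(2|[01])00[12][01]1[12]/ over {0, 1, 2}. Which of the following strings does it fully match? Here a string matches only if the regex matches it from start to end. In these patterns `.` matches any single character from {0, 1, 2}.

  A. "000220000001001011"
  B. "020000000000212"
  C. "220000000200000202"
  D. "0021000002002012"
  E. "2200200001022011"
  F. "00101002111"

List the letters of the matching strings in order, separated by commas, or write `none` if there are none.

A, F

A → match
B → no match
C → no match
D → no match
E → no match
F. "00101002111" → match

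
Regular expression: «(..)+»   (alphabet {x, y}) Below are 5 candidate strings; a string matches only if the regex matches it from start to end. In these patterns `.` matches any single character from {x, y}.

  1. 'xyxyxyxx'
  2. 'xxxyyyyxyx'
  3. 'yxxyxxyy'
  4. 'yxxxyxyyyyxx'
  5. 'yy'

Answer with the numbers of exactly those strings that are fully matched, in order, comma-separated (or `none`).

1, 2, 3, 4, 5

1. 'xyxyxyxx' → match
2. 'xxxyyyyxyx' → match
3. 'yxxyxxyy' → match
4. 'yxxxyxyyyyxx' → match
5. 'yy' → match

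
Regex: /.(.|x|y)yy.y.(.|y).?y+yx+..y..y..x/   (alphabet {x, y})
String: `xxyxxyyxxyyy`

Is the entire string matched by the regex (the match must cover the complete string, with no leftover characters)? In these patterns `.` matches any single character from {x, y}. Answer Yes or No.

Every match must end with `x`, but `xxyxxyyxxyyy` does not.

No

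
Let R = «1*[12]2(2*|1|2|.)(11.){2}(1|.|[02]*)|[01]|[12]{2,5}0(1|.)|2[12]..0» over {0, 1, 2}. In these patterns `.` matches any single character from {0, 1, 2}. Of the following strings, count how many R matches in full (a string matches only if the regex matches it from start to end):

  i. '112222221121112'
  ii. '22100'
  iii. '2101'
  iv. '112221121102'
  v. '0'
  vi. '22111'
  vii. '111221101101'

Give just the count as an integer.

i → match
ii → match
iii → match
iv → match
v → match
vi → no match
vii → match
Total matched: 6

6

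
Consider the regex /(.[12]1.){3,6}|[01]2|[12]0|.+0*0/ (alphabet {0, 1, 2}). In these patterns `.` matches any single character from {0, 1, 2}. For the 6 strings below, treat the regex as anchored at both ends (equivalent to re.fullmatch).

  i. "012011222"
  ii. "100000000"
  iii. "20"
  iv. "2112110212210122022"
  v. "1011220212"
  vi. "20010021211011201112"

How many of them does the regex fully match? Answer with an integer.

2

i. "012011222" → no match
ii. "100000000" → match
iii. "20" → match
iv → no match
v. "1011220212" → no match
vi → no match
Total matched: 2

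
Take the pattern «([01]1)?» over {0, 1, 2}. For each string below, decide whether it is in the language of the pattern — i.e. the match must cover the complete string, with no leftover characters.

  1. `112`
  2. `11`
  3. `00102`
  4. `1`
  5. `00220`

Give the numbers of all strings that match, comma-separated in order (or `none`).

2

1 → no match
2 → match
3 → no match
4 → no match
5 → no match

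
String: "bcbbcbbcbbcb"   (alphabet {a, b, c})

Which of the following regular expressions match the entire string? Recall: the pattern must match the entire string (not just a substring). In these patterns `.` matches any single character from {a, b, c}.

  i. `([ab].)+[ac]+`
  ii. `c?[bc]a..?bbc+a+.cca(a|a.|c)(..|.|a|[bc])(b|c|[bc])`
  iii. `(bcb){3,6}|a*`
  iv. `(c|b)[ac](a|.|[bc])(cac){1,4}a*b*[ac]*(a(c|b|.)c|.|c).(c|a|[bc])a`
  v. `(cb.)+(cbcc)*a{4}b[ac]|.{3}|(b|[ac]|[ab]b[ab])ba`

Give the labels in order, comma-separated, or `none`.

i → no match
ii → no match
iii → match
iv → no match — must end with "a"
v → no match

iii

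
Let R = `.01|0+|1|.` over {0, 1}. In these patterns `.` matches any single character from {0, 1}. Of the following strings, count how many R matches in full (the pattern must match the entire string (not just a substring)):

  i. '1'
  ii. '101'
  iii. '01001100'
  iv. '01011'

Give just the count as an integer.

i → match
ii → match
iii → no match
iv → no match
Total matched: 2

2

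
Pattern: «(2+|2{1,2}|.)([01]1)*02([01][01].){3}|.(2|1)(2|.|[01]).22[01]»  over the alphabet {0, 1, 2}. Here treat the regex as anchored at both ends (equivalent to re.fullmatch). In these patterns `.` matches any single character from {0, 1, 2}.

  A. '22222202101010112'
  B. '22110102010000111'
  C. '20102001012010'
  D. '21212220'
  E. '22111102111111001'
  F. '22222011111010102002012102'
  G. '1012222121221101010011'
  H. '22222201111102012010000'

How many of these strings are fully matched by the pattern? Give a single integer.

6

A → match
B → match
C → match
D → no match
E → match
F → match
G → no match
H → match
Total matched: 6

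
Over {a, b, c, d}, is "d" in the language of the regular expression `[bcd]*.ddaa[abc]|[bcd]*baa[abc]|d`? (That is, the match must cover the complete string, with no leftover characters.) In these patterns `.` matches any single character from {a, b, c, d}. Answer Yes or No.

Yes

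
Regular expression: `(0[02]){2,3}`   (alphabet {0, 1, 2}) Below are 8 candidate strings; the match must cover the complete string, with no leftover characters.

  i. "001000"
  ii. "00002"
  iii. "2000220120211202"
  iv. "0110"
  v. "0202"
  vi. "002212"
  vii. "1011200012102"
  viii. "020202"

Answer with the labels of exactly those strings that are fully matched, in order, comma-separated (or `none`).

v, viii

i → no match
ii → no match
iii → no match — must start with "0"
iv → no match
v → match
vi → no match
vii → no match — must start with "0"
viii → match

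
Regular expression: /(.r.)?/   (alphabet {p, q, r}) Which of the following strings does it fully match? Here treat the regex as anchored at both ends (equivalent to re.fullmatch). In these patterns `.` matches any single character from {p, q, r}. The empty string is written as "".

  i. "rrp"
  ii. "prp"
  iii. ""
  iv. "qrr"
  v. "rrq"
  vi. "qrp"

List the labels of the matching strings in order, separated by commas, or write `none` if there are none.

i → match
ii → match
iii → match
iv → match
v → match
vi → match

i, ii, iii, iv, v, vi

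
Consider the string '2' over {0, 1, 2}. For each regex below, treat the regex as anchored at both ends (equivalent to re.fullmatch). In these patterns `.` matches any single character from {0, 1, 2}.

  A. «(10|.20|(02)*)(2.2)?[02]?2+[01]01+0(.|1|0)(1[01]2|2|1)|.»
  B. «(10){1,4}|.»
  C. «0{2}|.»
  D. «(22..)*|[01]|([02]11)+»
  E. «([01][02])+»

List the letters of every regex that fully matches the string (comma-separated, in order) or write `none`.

A, B, C

A → match
B → match
C → match
D → no match
E → no match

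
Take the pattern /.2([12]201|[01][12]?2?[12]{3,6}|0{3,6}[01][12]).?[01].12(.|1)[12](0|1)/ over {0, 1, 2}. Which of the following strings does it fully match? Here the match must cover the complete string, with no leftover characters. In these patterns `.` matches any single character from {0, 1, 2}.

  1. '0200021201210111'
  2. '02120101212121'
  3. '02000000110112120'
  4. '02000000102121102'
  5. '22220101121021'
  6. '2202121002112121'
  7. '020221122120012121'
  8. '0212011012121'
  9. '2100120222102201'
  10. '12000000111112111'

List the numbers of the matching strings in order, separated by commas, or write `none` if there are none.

2, 3, 7, 8, 10

1 → no match
2 → match
3 → match
4 → no match
5 → no match
6 → no match
7 → match
8 → match
9 → no match
10 → match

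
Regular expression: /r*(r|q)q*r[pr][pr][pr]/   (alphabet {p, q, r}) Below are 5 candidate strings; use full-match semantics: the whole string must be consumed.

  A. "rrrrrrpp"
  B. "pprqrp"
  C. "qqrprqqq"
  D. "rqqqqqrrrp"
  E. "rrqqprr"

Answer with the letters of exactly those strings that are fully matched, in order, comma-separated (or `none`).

A, D

A → match
B → no match
C → no match
D → match
E → no match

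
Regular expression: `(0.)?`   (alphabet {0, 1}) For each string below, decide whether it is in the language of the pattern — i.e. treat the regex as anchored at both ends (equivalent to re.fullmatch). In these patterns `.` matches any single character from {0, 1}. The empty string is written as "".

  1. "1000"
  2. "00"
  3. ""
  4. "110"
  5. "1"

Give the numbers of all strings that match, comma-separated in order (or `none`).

1 → no match
2 → match
3 → match
4 → no match
5 → no match

2, 3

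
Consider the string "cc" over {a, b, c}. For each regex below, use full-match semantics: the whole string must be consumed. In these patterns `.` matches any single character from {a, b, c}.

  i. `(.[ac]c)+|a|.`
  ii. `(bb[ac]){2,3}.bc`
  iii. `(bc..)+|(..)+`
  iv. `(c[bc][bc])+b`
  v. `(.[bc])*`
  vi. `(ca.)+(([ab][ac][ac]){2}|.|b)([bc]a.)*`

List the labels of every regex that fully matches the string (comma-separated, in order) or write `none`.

iii, v

i → no match
ii → no match — must start with "bb"
iii → match
iv → no match — must end with "b"
v → match
vi → no match — must start with "ca"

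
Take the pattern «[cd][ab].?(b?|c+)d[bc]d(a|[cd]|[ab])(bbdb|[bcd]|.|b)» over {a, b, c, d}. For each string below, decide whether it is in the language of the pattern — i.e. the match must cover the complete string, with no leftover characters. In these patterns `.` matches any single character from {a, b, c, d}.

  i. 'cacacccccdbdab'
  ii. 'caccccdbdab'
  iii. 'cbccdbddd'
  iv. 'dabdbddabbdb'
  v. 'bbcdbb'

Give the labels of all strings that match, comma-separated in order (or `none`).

ii, iii

i → no match
ii. 'caccccdbdab' → match
iii. 'cbccdbddd' → match
iv. 'dabdbddabbdb' → no match
v. 'bbcdbb' → no match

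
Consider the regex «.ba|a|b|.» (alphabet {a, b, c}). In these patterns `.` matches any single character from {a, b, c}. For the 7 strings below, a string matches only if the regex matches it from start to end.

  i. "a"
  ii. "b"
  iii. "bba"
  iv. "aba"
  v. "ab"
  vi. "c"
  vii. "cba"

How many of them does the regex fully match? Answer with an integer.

i → match
ii → match
iii → match
iv → match
v → no match
vi → match
vii → match
Total matched: 6

6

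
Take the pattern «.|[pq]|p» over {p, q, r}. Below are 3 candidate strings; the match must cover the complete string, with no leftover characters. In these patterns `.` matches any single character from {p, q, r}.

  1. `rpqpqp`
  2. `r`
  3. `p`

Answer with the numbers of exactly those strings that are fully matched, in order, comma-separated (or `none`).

1 → no match
2 → match
3 → match

2, 3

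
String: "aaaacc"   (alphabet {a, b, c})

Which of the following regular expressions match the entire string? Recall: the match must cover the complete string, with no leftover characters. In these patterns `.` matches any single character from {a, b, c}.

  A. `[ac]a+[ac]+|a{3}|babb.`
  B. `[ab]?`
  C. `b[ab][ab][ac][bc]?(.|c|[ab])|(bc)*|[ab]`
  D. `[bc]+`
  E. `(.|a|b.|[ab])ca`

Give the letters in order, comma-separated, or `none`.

A

A → match
B → no match
C → no match
D → no match
E → no match — must end with "ca"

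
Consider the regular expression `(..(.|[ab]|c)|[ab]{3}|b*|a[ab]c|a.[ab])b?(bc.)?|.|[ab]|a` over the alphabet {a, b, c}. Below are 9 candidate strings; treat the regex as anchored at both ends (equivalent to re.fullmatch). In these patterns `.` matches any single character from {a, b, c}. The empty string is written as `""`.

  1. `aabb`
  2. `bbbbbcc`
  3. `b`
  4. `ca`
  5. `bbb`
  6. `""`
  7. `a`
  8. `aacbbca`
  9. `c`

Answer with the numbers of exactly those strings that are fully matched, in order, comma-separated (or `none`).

1 → match
2 → match
3 → match
4 → no match
5 → match
6 → match
7 → match
8 → match
9 → match

1, 2, 3, 5, 6, 7, 8, 9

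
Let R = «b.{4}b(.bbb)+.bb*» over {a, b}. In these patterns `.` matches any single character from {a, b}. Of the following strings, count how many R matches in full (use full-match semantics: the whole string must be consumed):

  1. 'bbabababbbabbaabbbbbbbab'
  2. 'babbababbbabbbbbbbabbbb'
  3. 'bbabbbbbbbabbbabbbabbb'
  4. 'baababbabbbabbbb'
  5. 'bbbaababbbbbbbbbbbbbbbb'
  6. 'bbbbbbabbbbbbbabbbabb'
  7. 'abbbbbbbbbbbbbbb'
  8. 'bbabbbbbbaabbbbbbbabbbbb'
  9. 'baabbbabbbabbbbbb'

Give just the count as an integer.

1 → no match
2 → match
3 → match
4 → no match
5 → match
6 → match
7 → no match — must start with 'b'
8 → no match
9 → match
Total matched: 5

5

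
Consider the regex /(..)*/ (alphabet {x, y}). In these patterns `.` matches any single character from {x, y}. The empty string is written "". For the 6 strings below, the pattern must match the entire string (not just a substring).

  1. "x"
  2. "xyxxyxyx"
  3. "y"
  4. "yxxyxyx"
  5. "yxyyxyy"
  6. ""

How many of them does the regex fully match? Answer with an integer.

1. "x" → no match
2. "xyxxyxyx" → match
3. "y" → no match
4. "yxxyxyx" → no match
5. "yxyyxyy" → no match
6. "" → match
Total matched: 2

2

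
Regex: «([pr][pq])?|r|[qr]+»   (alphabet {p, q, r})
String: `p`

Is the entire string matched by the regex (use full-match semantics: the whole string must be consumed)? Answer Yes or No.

No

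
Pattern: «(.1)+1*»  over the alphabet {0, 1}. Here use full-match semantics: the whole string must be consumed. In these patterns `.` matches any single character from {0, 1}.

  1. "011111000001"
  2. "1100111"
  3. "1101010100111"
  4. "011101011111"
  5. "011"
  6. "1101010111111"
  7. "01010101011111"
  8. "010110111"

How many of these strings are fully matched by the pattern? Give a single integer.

1 → no match
2 → no match
3 → no match
4 → match
5 → match
6 → match
7 → match
8 → no match
Total matched: 4

4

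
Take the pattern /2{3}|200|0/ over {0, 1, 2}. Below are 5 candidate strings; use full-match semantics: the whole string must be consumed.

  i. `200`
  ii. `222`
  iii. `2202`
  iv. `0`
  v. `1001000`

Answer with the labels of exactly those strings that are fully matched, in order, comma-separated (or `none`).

i → match
ii → match
iii → no match
iv → match
v → no match

i, ii, iv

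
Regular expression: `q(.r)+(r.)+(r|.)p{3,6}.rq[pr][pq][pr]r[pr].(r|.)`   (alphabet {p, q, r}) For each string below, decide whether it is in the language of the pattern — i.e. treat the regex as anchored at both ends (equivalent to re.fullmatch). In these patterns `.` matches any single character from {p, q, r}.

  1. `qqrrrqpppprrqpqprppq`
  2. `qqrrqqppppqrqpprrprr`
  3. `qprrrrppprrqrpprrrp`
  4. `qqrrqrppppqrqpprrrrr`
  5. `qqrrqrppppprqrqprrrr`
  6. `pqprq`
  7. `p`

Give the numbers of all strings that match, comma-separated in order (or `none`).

1 → match
2 → match
3 → match
4 → match
5 → match
6 → no match — must start with `q`
7 → no match — must start with `q`

1, 2, 3, 4, 5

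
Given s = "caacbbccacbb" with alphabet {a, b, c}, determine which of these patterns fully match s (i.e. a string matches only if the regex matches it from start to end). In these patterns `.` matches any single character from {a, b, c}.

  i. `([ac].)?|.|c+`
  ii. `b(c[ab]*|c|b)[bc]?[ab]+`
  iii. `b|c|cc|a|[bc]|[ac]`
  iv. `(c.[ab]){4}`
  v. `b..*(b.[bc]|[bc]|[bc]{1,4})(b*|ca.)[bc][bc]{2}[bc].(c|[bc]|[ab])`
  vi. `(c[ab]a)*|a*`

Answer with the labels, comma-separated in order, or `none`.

iv

i → no match
ii → no match — must start with "b"
iii → no match
iv → match
v → no match — must start with "b"
vi → no match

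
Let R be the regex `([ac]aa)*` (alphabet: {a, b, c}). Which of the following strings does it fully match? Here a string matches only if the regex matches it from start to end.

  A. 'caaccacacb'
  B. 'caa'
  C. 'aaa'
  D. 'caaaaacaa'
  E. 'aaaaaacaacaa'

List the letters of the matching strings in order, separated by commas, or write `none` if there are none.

B, C, D, E

A. 'caaccacacb' → no match
B. 'caa' → match
C. 'aaa' → match
D. 'caaaaacaa' → match
E. 'aaaaaacaacaa' → match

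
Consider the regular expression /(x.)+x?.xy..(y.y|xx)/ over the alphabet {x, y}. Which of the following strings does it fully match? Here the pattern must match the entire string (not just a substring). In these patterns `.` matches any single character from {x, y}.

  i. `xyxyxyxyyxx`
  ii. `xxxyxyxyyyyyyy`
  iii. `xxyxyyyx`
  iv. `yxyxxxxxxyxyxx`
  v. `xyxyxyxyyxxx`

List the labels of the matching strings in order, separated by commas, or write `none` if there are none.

i → no match
ii → no match
iii → no match
iv → no match — must start with `x`
v → match

v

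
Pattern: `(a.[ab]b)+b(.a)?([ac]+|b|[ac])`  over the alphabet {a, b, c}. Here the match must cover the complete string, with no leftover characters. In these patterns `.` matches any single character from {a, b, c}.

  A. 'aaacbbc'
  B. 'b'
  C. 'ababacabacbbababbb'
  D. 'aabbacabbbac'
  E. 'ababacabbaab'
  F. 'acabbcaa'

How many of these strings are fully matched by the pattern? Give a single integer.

A. 'aaacbbc' → no match
B. 'b' → no match — must start with 'a'
C → match
D. 'aabbacabbbac' → match
E. 'ababacabbaab' → match
F. 'acabbcaa' → match
Total matched: 4

4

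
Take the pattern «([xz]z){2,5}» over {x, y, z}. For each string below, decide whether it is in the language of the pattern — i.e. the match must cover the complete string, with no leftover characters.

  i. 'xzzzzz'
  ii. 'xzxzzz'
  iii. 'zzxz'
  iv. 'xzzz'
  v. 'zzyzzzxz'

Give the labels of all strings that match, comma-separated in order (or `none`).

i → match
ii → match
iii → match
iv → match
v → no match

i, ii, iii, iv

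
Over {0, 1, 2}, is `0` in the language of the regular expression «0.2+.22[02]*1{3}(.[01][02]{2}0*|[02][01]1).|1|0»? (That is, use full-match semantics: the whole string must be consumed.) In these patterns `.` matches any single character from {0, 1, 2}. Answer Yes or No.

Yes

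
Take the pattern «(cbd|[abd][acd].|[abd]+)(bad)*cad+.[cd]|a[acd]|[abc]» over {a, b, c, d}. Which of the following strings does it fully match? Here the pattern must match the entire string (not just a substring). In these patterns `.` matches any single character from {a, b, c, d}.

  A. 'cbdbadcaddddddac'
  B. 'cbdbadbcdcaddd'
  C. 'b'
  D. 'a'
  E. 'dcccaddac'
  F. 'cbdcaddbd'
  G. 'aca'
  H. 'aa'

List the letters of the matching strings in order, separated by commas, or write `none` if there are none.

A → match
B → no match
C → match
D → match
E → match
F → match
G → no match
H → match

A, C, D, E, F, H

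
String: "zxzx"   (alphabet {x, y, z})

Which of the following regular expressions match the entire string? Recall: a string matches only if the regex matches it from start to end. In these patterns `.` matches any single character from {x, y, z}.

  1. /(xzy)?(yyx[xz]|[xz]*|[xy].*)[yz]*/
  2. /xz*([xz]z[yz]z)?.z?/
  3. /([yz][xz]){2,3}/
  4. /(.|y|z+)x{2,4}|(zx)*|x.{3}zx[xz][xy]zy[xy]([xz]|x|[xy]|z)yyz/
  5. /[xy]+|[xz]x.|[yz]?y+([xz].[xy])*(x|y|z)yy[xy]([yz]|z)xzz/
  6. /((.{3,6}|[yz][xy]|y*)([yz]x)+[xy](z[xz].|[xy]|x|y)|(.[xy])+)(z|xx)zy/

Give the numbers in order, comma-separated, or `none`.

1, 3, 4

1 → match
2 → no match — must start with "x"
3 → match
4 → match
5 → no match
6 → no match — must end with "zy"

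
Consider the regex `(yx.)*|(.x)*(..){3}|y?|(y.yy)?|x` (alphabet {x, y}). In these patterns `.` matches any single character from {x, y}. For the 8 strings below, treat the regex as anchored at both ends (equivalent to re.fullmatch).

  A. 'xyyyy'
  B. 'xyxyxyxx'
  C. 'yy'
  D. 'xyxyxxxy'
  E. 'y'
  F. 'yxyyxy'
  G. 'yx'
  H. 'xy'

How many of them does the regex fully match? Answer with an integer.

2

A → no match
B → no match
C → no match
D → no match
E → match
F → match
G → no match
H → no match
Total matched: 2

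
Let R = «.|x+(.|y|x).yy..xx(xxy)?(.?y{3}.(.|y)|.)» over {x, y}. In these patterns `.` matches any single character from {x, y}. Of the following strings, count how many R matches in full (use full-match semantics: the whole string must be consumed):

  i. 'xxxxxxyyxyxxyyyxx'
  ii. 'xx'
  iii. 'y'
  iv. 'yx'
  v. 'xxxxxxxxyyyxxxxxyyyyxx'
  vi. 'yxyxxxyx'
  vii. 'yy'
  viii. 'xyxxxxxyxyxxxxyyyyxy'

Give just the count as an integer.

i → match
ii → no match
iii → match
iv → no match
v → match
vi → no match
vii → no match
viii → no match
Total matched: 3

3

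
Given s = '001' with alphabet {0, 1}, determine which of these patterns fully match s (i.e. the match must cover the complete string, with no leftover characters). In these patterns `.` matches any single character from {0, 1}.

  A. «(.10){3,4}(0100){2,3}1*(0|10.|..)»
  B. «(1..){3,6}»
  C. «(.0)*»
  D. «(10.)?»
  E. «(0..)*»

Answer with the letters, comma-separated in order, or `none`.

E

A → no match
B → no match — must start with '1'
C → no match
D → no match
E → match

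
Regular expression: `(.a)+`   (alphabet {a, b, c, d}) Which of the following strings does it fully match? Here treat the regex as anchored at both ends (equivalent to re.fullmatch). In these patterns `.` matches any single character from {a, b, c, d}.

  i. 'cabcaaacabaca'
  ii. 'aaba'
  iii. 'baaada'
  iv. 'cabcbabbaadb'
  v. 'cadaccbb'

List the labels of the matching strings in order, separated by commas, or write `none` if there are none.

ii, iii

i → no match
ii → match
iii → match
iv → no match — must end with 'a'
v → no match — must end with 'a'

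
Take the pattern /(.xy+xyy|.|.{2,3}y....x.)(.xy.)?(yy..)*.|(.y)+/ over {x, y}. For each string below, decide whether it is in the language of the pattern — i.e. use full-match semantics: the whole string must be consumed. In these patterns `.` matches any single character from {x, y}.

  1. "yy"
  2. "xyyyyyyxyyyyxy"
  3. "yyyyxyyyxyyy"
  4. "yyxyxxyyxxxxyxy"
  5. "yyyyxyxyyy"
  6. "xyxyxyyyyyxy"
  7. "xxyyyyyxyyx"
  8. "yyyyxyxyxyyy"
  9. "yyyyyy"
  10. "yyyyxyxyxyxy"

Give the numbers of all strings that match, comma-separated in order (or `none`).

1, 2, 3, 4, 5, 6, 7, 8, 9, 10

1 → match
2 → match
3 → match
4 → match
5 → match
6 → match
7 → match
8 → match
9 → match
10 → match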